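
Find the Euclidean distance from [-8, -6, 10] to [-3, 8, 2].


d = sqrt(sum of squared differences). (-8--3)^2=25, (-6-8)^2=196, (10-2)^2=64. Sum = 285.

sqrt(285)


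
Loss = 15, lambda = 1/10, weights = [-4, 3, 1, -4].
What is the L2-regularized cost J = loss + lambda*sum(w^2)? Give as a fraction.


L2 sq norm = sum(w^2) = 42. J = 15 + 1/10 * 42 = 96/5.

96/5


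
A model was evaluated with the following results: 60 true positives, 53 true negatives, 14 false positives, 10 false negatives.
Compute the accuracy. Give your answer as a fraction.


Accuracy = (TP + TN) / (TP + TN + FP + FN) = (60 + 53) / 137 = 113/137.

113/137


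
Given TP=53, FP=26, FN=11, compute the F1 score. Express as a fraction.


Precision = 53/79 = 53/79. Recall = 53/64 = 53/64. F1 = 2*P*R/(P+R) = 106/143.

106/143


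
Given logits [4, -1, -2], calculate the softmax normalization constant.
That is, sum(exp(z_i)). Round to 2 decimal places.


Denom = e^4=54.5982 + e^-1=0.3679 + e^-2=0.1353. Sum = 55.1014, which rounds to 55.10.

55.10


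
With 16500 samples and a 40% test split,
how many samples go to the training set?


Test set = 16500 * 40% = 6600. Training set = 16500 - 6600 = 9900.

9900


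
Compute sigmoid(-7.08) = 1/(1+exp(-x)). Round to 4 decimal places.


sigma(-7.08) = 1/(1+e^(7.08)) = 1/(1+1187.968519) = 1/1188.968519 = 0.0008.

0.0008


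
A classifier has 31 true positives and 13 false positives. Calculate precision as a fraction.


Precision = TP / (TP + FP) = 31 / 44 = 31/44.

31/44


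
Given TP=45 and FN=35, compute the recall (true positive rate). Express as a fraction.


Recall = TP / (TP + FN) = 45 / 80 = 9/16.

9/16


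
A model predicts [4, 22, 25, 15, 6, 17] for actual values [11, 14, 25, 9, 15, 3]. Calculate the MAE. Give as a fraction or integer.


MAE = (1/6) * (|11-4|=7 + |14-22|=8 + |25-25|=0 + |9-15|=6 + |15-6|=9 + |3-17|=14). Sum = 44. MAE = 22/3.

22/3


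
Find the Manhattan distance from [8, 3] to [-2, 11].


d = sum of absolute differences: |8--2|=10 + |3-11|=8 = 18.

18


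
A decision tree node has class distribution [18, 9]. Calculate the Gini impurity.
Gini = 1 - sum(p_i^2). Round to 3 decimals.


Total = 27. Proportions: 18/27, 9/27. sum(p_i^2) = 0.5556. Gini = 1 - 0.5556 = 0.4444, which rounds to 0.444.

0.444


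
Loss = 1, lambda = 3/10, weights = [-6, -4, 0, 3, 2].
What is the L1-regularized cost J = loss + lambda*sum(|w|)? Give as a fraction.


L1 norm = sum(|w|) = 15. J = 1 + 3/10 * 15 = 11/2.

11/2


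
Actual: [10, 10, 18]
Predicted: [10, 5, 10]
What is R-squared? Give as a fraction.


Mean(y) = 38/3. SS_res = 89. SS_tot = 128/3. R^2 = 1 - 89/(128/3) = -139/128.

-139/128


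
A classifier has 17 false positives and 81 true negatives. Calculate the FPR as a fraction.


FPR = FP / (FP + TN) = 17 / 98 = 17/98.

17/98


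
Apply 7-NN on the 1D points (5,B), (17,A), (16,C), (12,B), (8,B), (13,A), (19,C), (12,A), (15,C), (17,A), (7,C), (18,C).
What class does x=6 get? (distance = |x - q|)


Distances: |5-6|=1, |17-6|=11, |16-6|=10, |12-6|=6, |8-6|=2, |13-6|=7, |19-6|=13, |12-6|=6, |15-6|=9, |17-6|=11, |7-6|=1, |18-6|=12. 7 nearest: (5,B), (7,C), (8,B), (12,A), (12,B), (13,A), (15,C). Counts: {'B': 3, 'C': 2, 'A': 2}. Majority class: B.

B


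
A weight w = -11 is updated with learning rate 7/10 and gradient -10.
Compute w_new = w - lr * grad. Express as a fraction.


w_new = -11 - 7/10 * -10 = -11 - -7 = -4.

-4


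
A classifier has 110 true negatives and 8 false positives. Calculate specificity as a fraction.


Specificity = TN / (TN + FP) = 110 / 118 = 55/59.

55/59


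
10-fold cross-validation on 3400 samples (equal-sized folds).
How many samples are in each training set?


Each validation fold has 3400/10 = 340 samples. Training set = 3400 - 340 = 3060.

3060


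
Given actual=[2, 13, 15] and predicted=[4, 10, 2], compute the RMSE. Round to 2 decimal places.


MSE = 60.6667. RMSE = sqrt(60.6667) = 7.79.

7.79


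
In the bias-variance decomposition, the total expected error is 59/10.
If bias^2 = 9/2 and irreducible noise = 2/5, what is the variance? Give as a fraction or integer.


Total error = bias^2 + variance + irreducible noise. So variance = 59/10 - 9/2 - 2/5 = 1.

1


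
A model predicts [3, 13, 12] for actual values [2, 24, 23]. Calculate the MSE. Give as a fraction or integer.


MSE = (1/3) * ((2-3)^2=1 + (24-13)^2=121 + (23-12)^2=121). Sum = 243. MSE = 81.

81


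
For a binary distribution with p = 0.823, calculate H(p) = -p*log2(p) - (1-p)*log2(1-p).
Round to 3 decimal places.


H = -0.823*log2(0.823) - 0.177*log2(0.177) = 0.673.

0.673


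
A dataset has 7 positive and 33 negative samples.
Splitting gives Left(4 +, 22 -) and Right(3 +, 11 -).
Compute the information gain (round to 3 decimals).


H(parent) = 0.6690. H(left) = 0.6194, H(right) = 0.7496. Weighted = (26/40)*0.6194 + (14/40)*0.7496 = 0.6650. IG = 0.6690 - 0.6650 = 0.0040, which rounds to 0.004.

0.004


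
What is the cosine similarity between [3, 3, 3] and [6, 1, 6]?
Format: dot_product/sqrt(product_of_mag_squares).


dot = 39. |a|^2 = 27, |b|^2 = 73. cos = 39/sqrt(1971).

39/sqrt(1971)


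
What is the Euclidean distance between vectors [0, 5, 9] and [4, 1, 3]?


d = sqrt(sum of squared differences). (0-4)^2=16, (5-1)^2=16, (9-3)^2=36. Sum = 68.

sqrt(68)


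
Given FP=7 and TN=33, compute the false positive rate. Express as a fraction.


FPR = FP / (FP + TN) = 7 / 40 = 7/40.

7/40


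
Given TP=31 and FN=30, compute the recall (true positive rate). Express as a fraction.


Recall = TP / (TP + FN) = 31 / 61 = 31/61.

31/61


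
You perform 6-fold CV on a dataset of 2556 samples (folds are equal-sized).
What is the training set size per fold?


Each validation fold has 2556/6 = 426 samples. Training set = 2556 - 426 = 2130.

2130


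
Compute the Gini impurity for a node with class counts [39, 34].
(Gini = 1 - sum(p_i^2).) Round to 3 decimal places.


Total = 73. Proportions: 39/73, 34/73. sum(p_i^2) = 0.5023. Gini = 1 - 0.5023 = 0.4977, which rounds to 0.498.

0.498


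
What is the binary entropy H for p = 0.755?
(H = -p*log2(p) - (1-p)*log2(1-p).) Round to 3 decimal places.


H = -0.755*log2(0.755) - 0.245*log2(0.245) = 0.803.

0.803


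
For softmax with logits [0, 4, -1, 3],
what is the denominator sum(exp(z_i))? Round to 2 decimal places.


Denom = e^0=1.0000 + e^4=54.5982 + e^-1=0.3679 + e^3=20.0855. Sum = 76.0516, which rounds to 76.05.

76.05


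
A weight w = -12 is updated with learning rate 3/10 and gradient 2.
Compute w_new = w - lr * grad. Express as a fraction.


w_new = -12 - 3/10 * 2 = -12 - 3/5 = -63/5.

-63/5


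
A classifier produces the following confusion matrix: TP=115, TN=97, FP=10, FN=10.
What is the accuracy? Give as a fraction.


Accuracy = (TP + TN) / (TP + TN + FP + FN) = (115 + 97) / 232 = 53/58.

53/58


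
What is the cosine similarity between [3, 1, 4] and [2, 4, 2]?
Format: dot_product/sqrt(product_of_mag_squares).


dot = 18. |a|^2 = 26, |b|^2 = 24. cos = 18/sqrt(624).

18/sqrt(624)


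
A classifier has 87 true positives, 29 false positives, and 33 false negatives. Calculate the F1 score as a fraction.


Precision = 87/116 = 3/4. Recall = 87/120 = 29/40. F1 = 2*P*R/(P+R) = 87/118.

87/118


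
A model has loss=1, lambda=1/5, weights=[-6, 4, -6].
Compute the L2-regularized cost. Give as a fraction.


L2 sq norm = sum(w^2) = 88. J = 1 + 1/5 * 88 = 93/5.

93/5


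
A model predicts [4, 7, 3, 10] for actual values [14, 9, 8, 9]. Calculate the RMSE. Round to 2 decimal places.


MSE = 32.5000. RMSE = sqrt(32.5000) = 5.70.

5.70


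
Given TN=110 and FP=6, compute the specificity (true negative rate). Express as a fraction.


Specificity = TN / (TN + FP) = 110 / 116 = 55/58.

55/58


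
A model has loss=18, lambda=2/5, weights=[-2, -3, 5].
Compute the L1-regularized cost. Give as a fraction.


L1 norm = sum(|w|) = 10. J = 18 + 2/5 * 10 = 22.

22


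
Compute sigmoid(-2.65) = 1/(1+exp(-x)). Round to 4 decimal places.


sigma(-2.65) = 1/(1+e^(2.65)) = 1/(1+14.154039) = 1/15.154039 = 0.0660.

0.0660


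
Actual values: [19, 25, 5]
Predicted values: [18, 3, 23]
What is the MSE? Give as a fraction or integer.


MSE = (1/3) * ((19-18)^2=1 + (25-3)^2=484 + (5-23)^2=324). Sum = 809. MSE = 809/3.

809/3


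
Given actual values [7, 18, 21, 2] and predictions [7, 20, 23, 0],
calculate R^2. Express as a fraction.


Mean(y) = 12. SS_res = 12. SS_tot = 242. R^2 = 1 - 12/(242) = 115/121.

115/121


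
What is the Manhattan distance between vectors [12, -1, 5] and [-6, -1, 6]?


d = sum of absolute differences: |12--6|=18 + |-1--1|=0 + |5-6|=1 = 19.

19


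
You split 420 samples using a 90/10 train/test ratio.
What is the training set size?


Test set = 420 * 10% = 42. Training set = 420 - 42 = 378.

378


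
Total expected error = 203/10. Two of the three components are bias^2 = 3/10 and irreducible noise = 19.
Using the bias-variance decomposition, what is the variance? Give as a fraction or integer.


Total error = bias^2 + variance + irreducible noise. So variance = 203/10 - 3/10 - 19 = 1.

1


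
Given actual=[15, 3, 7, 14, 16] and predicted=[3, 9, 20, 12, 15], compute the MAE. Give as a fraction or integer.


MAE = (1/5) * (|15-3|=12 + |3-9|=6 + |7-20|=13 + |14-12|=2 + |16-15|=1). Sum = 34. MAE = 34/5.

34/5


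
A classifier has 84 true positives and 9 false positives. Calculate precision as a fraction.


Precision = TP / (TP + FP) = 84 / 93 = 28/31.

28/31


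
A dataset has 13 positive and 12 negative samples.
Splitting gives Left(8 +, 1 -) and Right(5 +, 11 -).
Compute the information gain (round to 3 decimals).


H(parent) = 0.9988. H(left) = 0.5033, H(right) = 0.8960. Weighted = (9/25)*0.5033 + (16/25)*0.8960 = 0.7546. IG = 0.9988 - 0.7546 = 0.2442, which rounds to 0.244.

0.244


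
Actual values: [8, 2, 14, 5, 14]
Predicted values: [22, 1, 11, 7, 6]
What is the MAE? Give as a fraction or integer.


MAE = (1/5) * (|8-22|=14 + |2-1|=1 + |14-11|=3 + |5-7|=2 + |14-6|=8). Sum = 28. MAE = 28/5.

28/5


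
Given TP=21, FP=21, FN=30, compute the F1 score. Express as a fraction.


Precision = 21/42 = 1/2. Recall = 21/51 = 7/17. F1 = 2*P*R/(P+R) = 14/31.

14/31


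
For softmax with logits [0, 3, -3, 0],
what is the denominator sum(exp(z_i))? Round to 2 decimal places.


Denom = e^0=1.0000 + e^3=20.0855 + e^-3=0.0498 + e^0=1.0000. Sum = 22.1353, which rounds to 22.14.

22.14


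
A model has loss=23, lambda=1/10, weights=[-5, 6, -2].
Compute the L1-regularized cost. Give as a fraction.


L1 norm = sum(|w|) = 13. J = 23 + 1/10 * 13 = 243/10.

243/10


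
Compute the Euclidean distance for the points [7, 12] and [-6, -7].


d = sqrt(sum of squared differences). (7--6)^2=169, (12--7)^2=361. Sum = 530.

sqrt(530)


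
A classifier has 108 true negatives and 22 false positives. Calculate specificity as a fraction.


Specificity = TN / (TN + FP) = 108 / 130 = 54/65.

54/65


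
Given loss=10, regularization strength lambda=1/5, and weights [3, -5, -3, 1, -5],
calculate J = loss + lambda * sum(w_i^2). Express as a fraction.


L2 sq norm = sum(w^2) = 69. J = 10 + 1/5 * 69 = 119/5.

119/5


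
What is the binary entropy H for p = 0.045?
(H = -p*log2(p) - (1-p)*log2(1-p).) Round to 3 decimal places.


H = -0.045*log2(0.045) - 0.955*log2(0.955) = 0.265.

0.265


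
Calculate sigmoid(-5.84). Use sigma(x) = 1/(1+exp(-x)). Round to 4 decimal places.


sigma(-5.84) = 1/(1+e^(5.84)) = 1/(1+343.779341) = 1/344.779341 = 0.0029.

0.0029


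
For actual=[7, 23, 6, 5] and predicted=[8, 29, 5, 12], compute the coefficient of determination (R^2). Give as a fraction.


Mean(y) = 41/4. SS_res = 87. SS_tot = 875/4. R^2 = 1 - 87/(875/4) = 527/875.

527/875


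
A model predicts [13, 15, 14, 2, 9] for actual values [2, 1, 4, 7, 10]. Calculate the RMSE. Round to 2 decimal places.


MSE = 88.6000. RMSE = sqrt(88.6000) = 9.41.

9.41


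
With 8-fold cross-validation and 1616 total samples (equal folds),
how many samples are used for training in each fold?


Each validation fold has 1616/8 = 202 samples. Training set = 1616 - 202 = 1414.

1414


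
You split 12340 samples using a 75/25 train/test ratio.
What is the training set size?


Test set = 12340 * 25% = 3085. Training set = 12340 - 3085 = 9255.

9255


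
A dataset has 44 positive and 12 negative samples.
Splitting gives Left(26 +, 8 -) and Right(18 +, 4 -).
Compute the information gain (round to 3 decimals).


H(parent) = 0.7496. H(left) = 0.7871, H(right) = 0.6840. Weighted = (34/56)*0.7871 + (22/56)*0.6840 = 0.7466. IG = 0.7496 - 0.7466 = 0.0030, which rounds to 0.003.

0.003


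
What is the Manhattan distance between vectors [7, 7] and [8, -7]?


d = sum of absolute differences: |7-8|=1 + |7--7|=14 = 15.

15


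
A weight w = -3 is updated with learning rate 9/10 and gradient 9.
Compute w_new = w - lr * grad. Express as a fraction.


w_new = -3 - 9/10 * 9 = -3 - 81/10 = -111/10.

-111/10


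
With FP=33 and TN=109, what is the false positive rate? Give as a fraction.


FPR = FP / (FP + TN) = 33 / 142 = 33/142.

33/142


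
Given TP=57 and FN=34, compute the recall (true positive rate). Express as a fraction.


Recall = TP / (TP + FN) = 57 / 91 = 57/91.

57/91


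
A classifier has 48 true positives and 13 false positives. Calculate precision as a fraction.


Precision = TP / (TP + FP) = 48 / 61 = 48/61.

48/61


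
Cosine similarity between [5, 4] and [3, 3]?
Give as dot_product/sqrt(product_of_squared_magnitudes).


dot = 27. |a|^2 = 41, |b|^2 = 18. cos = 27/sqrt(738).

27/sqrt(738)


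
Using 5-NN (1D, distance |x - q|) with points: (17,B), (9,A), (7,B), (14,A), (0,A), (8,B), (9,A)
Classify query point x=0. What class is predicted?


Distances: |17-0|=17, |9-0|=9, |7-0|=7, |14-0|=14, |0-0|=0, |8-0|=8, |9-0|=9. 5 nearest: (0,A), (7,B), (8,B), (9,A), (9,A). Counts: {'A': 3, 'B': 2}. Majority class: A.

A


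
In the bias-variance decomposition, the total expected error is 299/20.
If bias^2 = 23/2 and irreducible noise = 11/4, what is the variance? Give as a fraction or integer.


Total error = bias^2 + variance + irreducible noise. So variance = 299/20 - 23/2 - 11/4 = 7/10.

7/10


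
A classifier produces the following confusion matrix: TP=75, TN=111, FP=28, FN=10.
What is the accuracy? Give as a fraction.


Accuracy = (TP + TN) / (TP + TN + FP + FN) = (75 + 111) / 224 = 93/112.

93/112


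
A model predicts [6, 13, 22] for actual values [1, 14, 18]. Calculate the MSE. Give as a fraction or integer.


MSE = (1/3) * ((1-6)^2=25 + (14-13)^2=1 + (18-22)^2=16). Sum = 42. MSE = 14.

14


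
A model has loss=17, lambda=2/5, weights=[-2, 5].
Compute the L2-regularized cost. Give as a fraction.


L2 sq norm = sum(w^2) = 29. J = 17 + 2/5 * 29 = 143/5.

143/5


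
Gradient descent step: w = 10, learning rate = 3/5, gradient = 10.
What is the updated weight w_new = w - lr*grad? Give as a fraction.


w_new = 10 - 3/5 * 10 = 10 - 6 = 4.

4


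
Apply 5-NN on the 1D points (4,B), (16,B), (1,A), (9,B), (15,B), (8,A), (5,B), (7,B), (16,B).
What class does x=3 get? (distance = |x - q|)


Distances: |4-3|=1, |16-3|=13, |1-3|=2, |9-3|=6, |15-3|=12, |8-3|=5, |5-3|=2, |7-3|=4, |16-3|=13. 5 nearest: (4,B), (1,A), (5,B), (7,B), (8,A). Counts: {'B': 3, 'A': 2}. Majority class: B.

B


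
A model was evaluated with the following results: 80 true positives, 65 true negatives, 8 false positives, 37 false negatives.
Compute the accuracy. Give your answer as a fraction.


Accuracy = (TP + TN) / (TP + TN + FP + FN) = (80 + 65) / 190 = 29/38.

29/38


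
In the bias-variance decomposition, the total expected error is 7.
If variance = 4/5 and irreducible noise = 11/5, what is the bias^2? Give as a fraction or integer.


Total error = bias^2 + variance + irreducible noise. So bias^2 = 7 - 4/5 - 11/5 = 4.

4


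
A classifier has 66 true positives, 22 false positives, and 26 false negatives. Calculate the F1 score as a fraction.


Precision = 66/88 = 3/4. Recall = 66/92 = 33/46. F1 = 2*P*R/(P+R) = 11/15.

11/15


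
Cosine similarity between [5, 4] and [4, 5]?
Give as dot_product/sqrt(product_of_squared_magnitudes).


dot = 40. |a|^2 = 41, |b|^2 = 41. cos = 40/sqrt(1681).

40/sqrt(1681)


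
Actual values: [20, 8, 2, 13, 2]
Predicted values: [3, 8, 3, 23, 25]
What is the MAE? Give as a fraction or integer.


MAE = (1/5) * (|20-3|=17 + |8-8|=0 + |2-3|=1 + |13-23|=10 + |2-25|=23). Sum = 51. MAE = 51/5.

51/5


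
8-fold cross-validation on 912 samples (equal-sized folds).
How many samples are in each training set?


Each validation fold has 912/8 = 114 samples. Training set = 912 - 114 = 798.

798


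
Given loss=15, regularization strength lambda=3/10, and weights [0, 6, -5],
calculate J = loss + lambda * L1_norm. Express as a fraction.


L1 norm = sum(|w|) = 11. J = 15 + 3/10 * 11 = 183/10.

183/10


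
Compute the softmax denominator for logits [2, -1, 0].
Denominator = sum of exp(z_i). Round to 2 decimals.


Denom = e^2=7.3891 + e^-1=0.3679 + e^0=1.0000. Sum = 8.7570, which rounds to 8.76.

8.76


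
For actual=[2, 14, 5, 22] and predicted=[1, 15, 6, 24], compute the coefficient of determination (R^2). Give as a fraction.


Mean(y) = 43/4. SS_res = 7. SS_tot = 987/4. R^2 = 1 - 7/(987/4) = 137/141.

137/141


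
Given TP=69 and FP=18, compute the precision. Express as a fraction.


Precision = TP / (TP + FP) = 69 / 87 = 23/29.

23/29


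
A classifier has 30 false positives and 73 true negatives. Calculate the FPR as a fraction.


FPR = FP / (FP + TN) = 30 / 103 = 30/103.

30/103


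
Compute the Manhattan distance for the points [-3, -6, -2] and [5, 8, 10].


d = sum of absolute differences: |-3-5|=8 + |-6-8|=14 + |-2-10|=12 = 34.

34


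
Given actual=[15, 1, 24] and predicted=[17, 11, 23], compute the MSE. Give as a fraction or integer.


MSE = (1/3) * ((15-17)^2=4 + (1-11)^2=100 + (24-23)^2=1). Sum = 105. MSE = 35.

35


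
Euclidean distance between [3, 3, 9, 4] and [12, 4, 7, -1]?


d = sqrt(sum of squared differences). (3-12)^2=81, (3-4)^2=1, (9-7)^2=4, (4--1)^2=25. Sum = 111.

sqrt(111)


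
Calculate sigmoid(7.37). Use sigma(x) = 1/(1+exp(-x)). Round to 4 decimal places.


sigma(7.37) = 1/(1+e^(-7.37)) = 1/(1+0.000630) = 1/1.000630 = 0.9994.

0.9994


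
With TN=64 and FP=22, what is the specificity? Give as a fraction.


Specificity = TN / (TN + FP) = 64 / 86 = 32/43.

32/43


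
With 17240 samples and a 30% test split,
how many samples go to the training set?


Test set = 17240 * 30% = 5172. Training set = 17240 - 5172 = 12068.

12068


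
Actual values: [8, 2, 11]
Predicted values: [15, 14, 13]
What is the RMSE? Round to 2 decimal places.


MSE = 65.6667. RMSE = sqrt(65.6667) = 8.10.

8.10


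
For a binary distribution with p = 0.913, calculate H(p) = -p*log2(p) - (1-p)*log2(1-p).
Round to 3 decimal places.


H = -0.913*log2(0.913) - 0.087*log2(0.087) = 0.426.

0.426


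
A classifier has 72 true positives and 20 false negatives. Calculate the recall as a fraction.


Recall = TP / (TP + FN) = 72 / 92 = 18/23.

18/23


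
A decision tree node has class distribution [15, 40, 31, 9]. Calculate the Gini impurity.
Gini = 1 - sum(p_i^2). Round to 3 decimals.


Total = 95. Proportions: 15/95, 40/95, 31/95, 9/95. sum(p_i^2) = 0.3177. Gini = 1 - 0.3177 = 0.6823, which rounds to 0.682.

0.682


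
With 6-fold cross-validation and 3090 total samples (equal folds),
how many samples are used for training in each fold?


Each validation fold has 3090/6 = 515 samples. Training set = 3090 - 515 = 2575.

2575


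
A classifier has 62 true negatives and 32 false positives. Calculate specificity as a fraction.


Specificity = TN / (TN + FP) = 62 / 94 = 31/47.

31/47


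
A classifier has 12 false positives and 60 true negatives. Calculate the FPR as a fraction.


FPR = FP / (FP + TN) = 12 / 72 = 1/6.

1/6


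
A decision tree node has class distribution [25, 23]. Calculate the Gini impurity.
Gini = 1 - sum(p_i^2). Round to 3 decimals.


Total = 48. Proportions: 25/48, 23/48. sum(p_i^2) = 0.5009. Gini = 1 - 0.5009 = 0.4991, which rounds to 0.499.

0.499


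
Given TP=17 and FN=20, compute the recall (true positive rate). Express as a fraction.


Recall = TP / (TP + FN) = 17 / 37 = 17/37.

17/37


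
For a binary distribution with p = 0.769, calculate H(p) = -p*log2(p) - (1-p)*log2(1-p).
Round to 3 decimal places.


H = -0.769*log2(0.769) - 0.231*log2(0.231) = 0.780.

0.780


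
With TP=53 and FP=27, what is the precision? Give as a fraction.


Precision = TP / (TP + FP) = 53 / 80 = 53/80.

53/80


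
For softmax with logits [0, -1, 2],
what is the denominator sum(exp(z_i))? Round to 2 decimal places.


Denom = e^0=1.0000 + e^-1=0.3679 + e^2=7.3891. Sum = 8.7570, which rounds to 8.76.

8.76


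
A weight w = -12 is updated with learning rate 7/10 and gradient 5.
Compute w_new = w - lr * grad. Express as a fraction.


w_new = -12 - 7/10 * 5 = -12 - 7/2 = -31/2.

-31/2


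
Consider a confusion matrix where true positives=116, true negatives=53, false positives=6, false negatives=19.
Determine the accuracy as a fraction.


Accuracy = (TP + TN) / (TP + TN + FP + FN) = (116 + 53) / 194 = 169/194.

169/194


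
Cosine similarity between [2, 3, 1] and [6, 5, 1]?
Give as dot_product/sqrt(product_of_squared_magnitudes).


dot = 28. |a|^2 = 14, |b|^2 = 62. cos = 28/sqrt(868).

28/sqrt(868)


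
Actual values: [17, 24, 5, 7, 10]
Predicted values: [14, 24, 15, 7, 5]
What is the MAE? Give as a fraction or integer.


MAE = (1/5) * (|17-14|=3 + |24-24|=0 + |5-15|=10 + |7-7|=0 + |10-5|=5). Sum = 18. MAE = 18/5.

18/5


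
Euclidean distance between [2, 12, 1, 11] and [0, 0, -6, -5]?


d = sqrt(sum of squared differences). (2-0)^2=4, (12-0)^2=144, (1--6)^2=49, (11--5)^2=256. Sum = 453.

sqrt(453)


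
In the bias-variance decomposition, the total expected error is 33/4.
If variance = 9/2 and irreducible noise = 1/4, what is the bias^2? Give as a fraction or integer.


Total error = bias^2 + variance + irreducible noise. So bias^2 = 33/4 - 9/2 - 1/4 = 7/2.

7/2


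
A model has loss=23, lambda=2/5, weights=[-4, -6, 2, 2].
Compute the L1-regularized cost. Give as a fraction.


L1 norm = sum(|w|) = 14. J = 23 + 2/5 * 14 = 143/5.

143/5


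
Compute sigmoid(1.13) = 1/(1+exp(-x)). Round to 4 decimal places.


sigma(1.13) = 1/(1+e^(-1.13)) = 1/(1+0.323033) = 1/1.323033 = 0.7558.

0.7558


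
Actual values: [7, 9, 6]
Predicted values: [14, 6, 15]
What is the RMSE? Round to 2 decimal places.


MSE = 46.3333. RMSE = sqrt(46.3333) = 6.81.

6.81


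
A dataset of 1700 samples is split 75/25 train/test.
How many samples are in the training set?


Test set = 1700 * 25% = 425. Training set = 1700 - 425 = 1275.

1275


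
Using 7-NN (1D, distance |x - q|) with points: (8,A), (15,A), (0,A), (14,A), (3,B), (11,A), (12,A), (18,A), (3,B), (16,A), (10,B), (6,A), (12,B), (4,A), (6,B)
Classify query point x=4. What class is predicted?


Distances: |8-4|=4, |15-4|=11, |0-4|=4, |14-4|=10, |3-4|=1, |11-4|=7, |12-4|=8, |18-4|=14, |3-4|=1, |16-4|=12, |10-4|=6, |6-4|=2, |12-4|=8, |4-4|=0, |6-4|=2. 7 nearest: (4,A), (3,B), (3,B), (6,A), (6,B), (8,A), (0,A). Counts: {'A': 4, 'B': 3}. Majority class: A.

A


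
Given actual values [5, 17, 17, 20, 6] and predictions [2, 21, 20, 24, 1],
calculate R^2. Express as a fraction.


Mean(y) = 13. SS_res = 75. SS_tot = 194. R^2 = 1 - 75/(194) = 119/194.

119/194


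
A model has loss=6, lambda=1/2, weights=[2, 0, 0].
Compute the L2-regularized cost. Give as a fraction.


L2 sq norm = sum(w^2) = 4. J = 6 + 1/2 * 4 = 8.

8


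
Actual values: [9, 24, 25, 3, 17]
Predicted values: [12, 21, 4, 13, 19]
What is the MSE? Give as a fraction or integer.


MSE = (1/5) * ((9-12)^2=9 + (24-21)^2=9 + (25-4)^2=441 + (3-13)^2=100 + (17-19)^2=4). Sum = 563. MSE = 563/5.

563/5


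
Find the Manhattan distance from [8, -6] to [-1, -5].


d = sum of absolute differences: |8--1|=9 + |-6--5|=1 = 10.

10


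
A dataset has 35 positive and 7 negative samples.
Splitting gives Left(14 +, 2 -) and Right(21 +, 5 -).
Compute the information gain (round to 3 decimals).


H(parent) = 0.6500. H(left) = 0.5436, H(right) = 0.7063. Weighted = (16/42)*0.5436 + (26/42)*0.7063 = 0.6443. IG = 0.6500 - 0.6443 = 0.0057, which rounds to 0.006.

0.006


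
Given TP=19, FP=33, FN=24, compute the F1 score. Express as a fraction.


Precision = 19/52 = 19/52. Recall = 19/43 = 19/43. F1 = 2*P*R/(P+R) = 2/5.

2/5


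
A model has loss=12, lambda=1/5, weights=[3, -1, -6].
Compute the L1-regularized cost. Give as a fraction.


L1 norm = sum(|w|) = 10. J = 12 + 1/5 * 10 = 14.

14


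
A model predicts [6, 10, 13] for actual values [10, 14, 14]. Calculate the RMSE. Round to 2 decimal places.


MSE = 11.0000. RMSE = sqrt(11.0000) = 3.32.

3.32


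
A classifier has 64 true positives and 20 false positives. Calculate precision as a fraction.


Precision = TP / (TP + FP) = 64 / 84 = 16/21.

16/21


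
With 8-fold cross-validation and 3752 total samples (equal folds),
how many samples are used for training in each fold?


Each validation fold has 3752/8 = 469 samples. Training set = 3752 - 469 = 3283.

3283


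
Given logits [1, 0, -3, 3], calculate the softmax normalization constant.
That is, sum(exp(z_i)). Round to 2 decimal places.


Denom = e^1=2.7183 + e^0=1.0000 + e^-3=0.0498 + e^3=20.0855. Sum = 23.8536, which rounds to 23.85.

23.85


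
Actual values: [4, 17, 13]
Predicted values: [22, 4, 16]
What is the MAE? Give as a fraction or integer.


MAE = (1/3) * (|4-22|=18 + |17-4|=13 + |13-16|=3). Sum = 34. MAE = 34/3.

34/3


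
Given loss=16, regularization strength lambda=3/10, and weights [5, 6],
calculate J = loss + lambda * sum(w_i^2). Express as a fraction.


L2 sq norm = sum(w^2) = 61. J = 16 + 3/10 * 61 = 343/10.

343/10


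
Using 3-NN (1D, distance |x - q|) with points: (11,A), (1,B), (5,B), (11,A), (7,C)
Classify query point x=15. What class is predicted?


Distances: |11-15|=4, |1-15|=14, |5-15|=10, |11-15|=4, |7-15|=8. 3 nearest: (11,A), (11,A), (7,C). Counts: {'A': 2, 'C': 1}. Majority class: A.

A


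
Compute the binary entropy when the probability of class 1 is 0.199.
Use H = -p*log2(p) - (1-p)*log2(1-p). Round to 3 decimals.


H = -0.199*log2(0.199) - 0.801*log2(0.801) = 0.720.

0.720


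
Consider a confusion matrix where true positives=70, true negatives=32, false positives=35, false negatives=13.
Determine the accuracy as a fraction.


Accuracy = (TP + TN) / (TP + TN + FP + FN) = (70 + 32) / 150 = 17/25.

17/25


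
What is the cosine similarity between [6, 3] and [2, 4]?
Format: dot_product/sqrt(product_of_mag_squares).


dot = 24. |a|^2 = 45, |b|^2 = 20. cos = 24/sqrt(900).

24/sqrt(900)


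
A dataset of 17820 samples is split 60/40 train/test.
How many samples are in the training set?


Test set = 17820 * 40% = 7128. Training set = 17820 - 7128 = 10692.

10692


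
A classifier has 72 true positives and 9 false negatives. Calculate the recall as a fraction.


Recall = TP / (TP + FN) = 72 / 81 = 8/9.

8/9


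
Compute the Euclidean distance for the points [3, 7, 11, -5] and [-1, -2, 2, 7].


d = sqrt(sum of squared differences). (3--1)^2=16, (7--2)^2=81, (11-2)^2=81, (-5-7)^2=144. Sum = 322.

sqrt(322)


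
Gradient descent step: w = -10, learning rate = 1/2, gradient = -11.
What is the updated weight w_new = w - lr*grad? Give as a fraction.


w_new = -10 - 1/2 * -11 = -10 - -11/2 = -9/2.

-9/2


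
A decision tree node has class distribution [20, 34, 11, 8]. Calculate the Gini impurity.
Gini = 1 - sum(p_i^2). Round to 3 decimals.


Total = 73. Proportions: 20/73, 34/73, 11/73, 8/73. sum(p_i^2) = 0.3267. Gini = 1 - 0.3267 = 0.6733, which rounds to 0.673.

0.673


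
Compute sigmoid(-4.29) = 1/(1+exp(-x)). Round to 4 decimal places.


sigma(-4.29) = 1/(1+e^(4.29)) = 1/(1+72.966468) = 1/73.966468 = 0.0135.

0.0135


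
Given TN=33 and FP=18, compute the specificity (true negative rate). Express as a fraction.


Specificity = TN / (TN + FP) = 33 / 51 = 11/17.

11/17


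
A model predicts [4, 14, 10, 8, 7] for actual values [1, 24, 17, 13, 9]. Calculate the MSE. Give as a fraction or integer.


MSE = (1/5) * ((1-4)^2=9 + (24-14)^2=100 + (17-10)^2=49 + (13-8)^2=25 + (9-7)^2=4). Sum = 187. MSE = 187/5.

187/5


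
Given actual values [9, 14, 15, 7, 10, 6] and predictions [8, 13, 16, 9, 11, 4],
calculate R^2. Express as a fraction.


Mean(y) = 61/6. SS_res = 12. SS_tot = 401/6. R^2 = 1 - 12/(401/6) = 329/401.

329/401


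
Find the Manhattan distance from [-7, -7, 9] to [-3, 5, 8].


d = sum of absolute differences: |-7--3|=4 + |-7-5|=12 + |9-8|=1 = 17.

17


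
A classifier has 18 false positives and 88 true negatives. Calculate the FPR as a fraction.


FPR = FP / (FP + TN) = 18 / 106 = 9/53.

9/53


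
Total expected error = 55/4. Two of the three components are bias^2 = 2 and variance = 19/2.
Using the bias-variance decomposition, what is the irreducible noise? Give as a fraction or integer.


Total error = bias^2 + variance + irreducible noise. So irreducible noise = 55/4 - 2 - 19/2 = 9/4.

9/4


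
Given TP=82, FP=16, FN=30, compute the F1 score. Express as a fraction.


Precision = 82/98 = 41/49. Recall = 82/112 = 41/56. F1 = 2*P*R/(P+R) = 82/105.

82/105


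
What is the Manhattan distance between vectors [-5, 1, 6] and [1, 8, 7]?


d = sum of absolute differences: |-5-1|=6 + |1-8|=7 + |6-7|=1 = 14.

14


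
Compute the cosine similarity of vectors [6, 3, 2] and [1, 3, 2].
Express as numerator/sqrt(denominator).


dot = 19. |a|^2 = 49, |b|^2 = 14. cos = 19/sqrt(686).

19/sqrt(686)


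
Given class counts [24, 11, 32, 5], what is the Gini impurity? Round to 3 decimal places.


Total = 72. Proportions: 24/72, 11/72, 32/72, 5/72. sum(p_i^2) = 0.3368. Gini = 1 - 0.3368 = 0.6632, which rounds to 0.663.

0.663


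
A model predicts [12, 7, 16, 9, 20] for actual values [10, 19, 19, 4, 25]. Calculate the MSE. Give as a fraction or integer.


MSE = (1/5) * ((10-12)^2=4 + (19-7)^2=144 + (19-16)^2=9 + (4-9)^2=25 + (25-20)^2=25). Sum = 207. MSE = 207/5.

207/5


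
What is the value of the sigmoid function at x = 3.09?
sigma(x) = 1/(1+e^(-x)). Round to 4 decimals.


sigma(3.09) = 1/(1+e^(-3.09)) = 1/(1+0.045502) = 1/1.045502 = 0.9565.

0.9565


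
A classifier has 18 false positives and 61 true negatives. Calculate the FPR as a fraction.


FPR = FP / (FP + TN) = 18 / 79 = 18/79.

18/79


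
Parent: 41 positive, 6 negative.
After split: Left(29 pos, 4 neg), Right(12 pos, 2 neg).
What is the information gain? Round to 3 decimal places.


H(parent) = 0.5510. H(left) = 0.5328, H(right) = 0.5917. Weighted = (33/47)*0.5328 + (14/47)*0.5917 = 0.5503. IG = 0.5510 - 0.5503 = 0.0007, which rounds to 0.001.

0.001


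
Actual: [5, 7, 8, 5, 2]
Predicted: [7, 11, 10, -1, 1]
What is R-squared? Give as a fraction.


Mean(y) = 27/5. SS_res = 61. SS_tot = 106/5. R^2 = 1 - 61/(106/5) = -199/106.

-199/106


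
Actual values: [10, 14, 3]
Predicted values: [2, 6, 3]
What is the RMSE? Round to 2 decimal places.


MSE = 42.6667. RMSE = sqrt(42.6667) = 6.53.

6.53


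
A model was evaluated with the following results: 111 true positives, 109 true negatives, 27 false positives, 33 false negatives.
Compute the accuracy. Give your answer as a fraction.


Accuracy = (TP + TN) / (TP + TN + FP + FN) = (111 + 109) / 280 = 11/14.

11/14


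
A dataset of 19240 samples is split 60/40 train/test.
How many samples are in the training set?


Test set = 19240 * 40% = 7696. Training set = 19240 - 7696 = 11544.

11544


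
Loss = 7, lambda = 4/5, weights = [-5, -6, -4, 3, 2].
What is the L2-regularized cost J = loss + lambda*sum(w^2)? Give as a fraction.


L2 sq norm = sum(w^2) = 90. J = 7 + 4/5 * 90 = 79.

79


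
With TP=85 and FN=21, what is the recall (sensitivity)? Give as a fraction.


Recall = TP / (TP + FN) = 85 / 106 = 85/106.

85/106


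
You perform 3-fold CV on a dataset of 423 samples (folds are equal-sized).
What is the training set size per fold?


Each validation fold has 423/3 = 141 samples. Training set = 423 - 141 = 282.

282


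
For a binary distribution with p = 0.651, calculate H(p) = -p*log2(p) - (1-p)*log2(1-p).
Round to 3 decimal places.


H = -0.651*log2(0.651) - 0.349*log2(0.349) = 0.933.

0.933


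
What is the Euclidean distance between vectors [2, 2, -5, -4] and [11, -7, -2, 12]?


d = sqrt(sum of squared differences). (2-11)^2=81, (2--7)^2=81, (-5--2)^2=9, (-4-12)^2=256. Sum = 427.

sqrt(427)


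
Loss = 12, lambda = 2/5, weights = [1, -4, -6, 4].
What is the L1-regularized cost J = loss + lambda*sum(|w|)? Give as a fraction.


L1 norm = sum(|w|) = 15. J = 12 + 2/5 * 15 = 18.

18


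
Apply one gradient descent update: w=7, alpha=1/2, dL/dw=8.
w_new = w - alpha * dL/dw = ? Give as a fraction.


w_new = 7 - 1/2 * 8 = 7 - 4 = 3.

3


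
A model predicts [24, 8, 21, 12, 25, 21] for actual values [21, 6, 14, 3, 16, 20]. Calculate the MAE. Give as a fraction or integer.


MAE = (1/6) * (|21-24|=3 + |6-8|=2 + |14-21|=7 + |3-12|=9 + |16-25|=9 + |20-21|=1). Sum = 31. MAE = 31/6.

31/6


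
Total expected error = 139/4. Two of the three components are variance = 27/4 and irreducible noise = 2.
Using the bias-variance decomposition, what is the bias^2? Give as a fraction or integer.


Total error = bias^2 + variance + irreducible noise. So bias^2 = 139/4 - 27/4 - 2 = 26.

26


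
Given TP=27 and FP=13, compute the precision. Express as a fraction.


Precision = TP / (TP + FP) = 27 / 40 = 27/40.

27/40


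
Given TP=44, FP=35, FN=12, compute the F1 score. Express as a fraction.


Precision = 44/79 = 44/79. Recall = 44/56 = 11/14. F1 = 2*P*R/(P+R) = 88/135.

88/135


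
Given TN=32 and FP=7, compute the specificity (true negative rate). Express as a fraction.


Specificity = TN / (TN + FP) = 32 / 39 = 32/39.

32/39


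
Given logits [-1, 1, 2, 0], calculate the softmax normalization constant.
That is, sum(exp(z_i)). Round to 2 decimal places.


Denom = e^-1=0.3679 + e^1=2.7183 + e^2=7.3891 + e^0=1.0000. Sum = 11.4753, which rounds to 11.48.

11.48


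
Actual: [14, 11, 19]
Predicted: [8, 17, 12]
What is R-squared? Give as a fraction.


Mean(y) = 44/3. SS_res = 121. SS_tot = 98/3. R^2 = 1 - 121/(98/3) = -265/98.

-265/98


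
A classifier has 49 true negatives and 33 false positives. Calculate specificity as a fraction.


Specificity = TN / (TN + FP) = 49 / 82 = 49/82.

49/82


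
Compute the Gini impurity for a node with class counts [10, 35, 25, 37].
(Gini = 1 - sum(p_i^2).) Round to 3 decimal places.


Total = 107. Proportions: 10/107, 35/107, 25/107, 37/107. sum(p_i^2) = 0.2899. Gini = 1 - 0.2899 = 0.7101, which rounds to 0.710.

0.710


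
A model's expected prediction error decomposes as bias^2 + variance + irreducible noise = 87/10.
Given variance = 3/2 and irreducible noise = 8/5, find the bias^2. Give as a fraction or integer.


Total error = bias^2 + variance + irreducible noise. So bias^2 = 87/10 - 3/2 - 8/5 = 28/5.

28/5


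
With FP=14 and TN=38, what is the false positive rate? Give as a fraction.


FPR = FP / (FP + TN) = 14 / 52 = 7/26.

7/26


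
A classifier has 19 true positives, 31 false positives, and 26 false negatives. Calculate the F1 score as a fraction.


Precision = 19/50 = 19/50. Recall = 19/45 = 19/45. F1 = 2*P*R/(P+R) = 2/5.

2/5


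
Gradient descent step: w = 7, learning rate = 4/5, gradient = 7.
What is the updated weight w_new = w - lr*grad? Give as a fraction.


w_new = 7 - 4/5 * 7 = 7 - 28/5 = 7/5.

7/5


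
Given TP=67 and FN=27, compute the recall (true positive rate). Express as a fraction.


Recall = TP / (TP + FN) = 67 / 94 = 67/94.

67/94


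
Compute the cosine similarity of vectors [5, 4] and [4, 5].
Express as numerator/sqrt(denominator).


dot = 40. |a|^2 = 41, |b|^2 = 41. cos = 40/sqrt(1681).

40/sqrt(1681)


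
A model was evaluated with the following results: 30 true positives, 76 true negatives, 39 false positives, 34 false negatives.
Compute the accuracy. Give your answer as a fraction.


Accuracy = (TP + TN) / (TP + TN + FP + FN) = (30 + 76) / 179 = 106/179.

106/179


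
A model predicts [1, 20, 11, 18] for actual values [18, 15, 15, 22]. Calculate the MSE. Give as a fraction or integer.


MSE = (1/4) * ((18-1)^2=289 + (15-20)^2=25 + (15-11)^2=16 + (22-18)^2=16). Sum = 346. MSE = 173/2.

173/2


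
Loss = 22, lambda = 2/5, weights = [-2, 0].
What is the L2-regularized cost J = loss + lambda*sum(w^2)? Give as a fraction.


L2 sq norm = sum(w^2) = 4. J = 22 + 2/5 * 4 = 118/5.

118/5


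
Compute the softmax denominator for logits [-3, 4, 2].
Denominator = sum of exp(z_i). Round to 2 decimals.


Denom = e^-3=0.0498 + e^4=54.5982 + e^2=7.3891. Sum = 62.0371, which rounds to 62.04.

62.04


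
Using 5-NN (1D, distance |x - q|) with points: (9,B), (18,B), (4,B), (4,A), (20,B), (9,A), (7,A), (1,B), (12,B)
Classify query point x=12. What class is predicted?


Distances: |9-12|=3, |18-12|=6, |4-12|=8, |4-12|=8, |20-12|=8, |9-12|=3, |7-12|=5, |1-12|=11, |12-12|=0. 5 nearest: (12,B), (9,A), (9,B), (7,A), (18,B). Counts: {'B': 3, 'A': 2}. Majority class: B.

B


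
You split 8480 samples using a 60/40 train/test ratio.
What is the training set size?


Test set = 8480 * 40% = 3392. Training set = 8480 - 3392 = 5088.

5088


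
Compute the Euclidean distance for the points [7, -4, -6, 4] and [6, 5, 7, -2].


d = sqrt(sum of squared differences). (7-6)^2=1, (-4-5)^2=81, (-6-7)^2=169, (4--2)^2=36. Sum = 287.

sqrt(287)


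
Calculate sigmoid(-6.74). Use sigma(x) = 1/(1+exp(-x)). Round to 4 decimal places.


sigma(-6.74) = 1/(1+e^(6.74)) = 1/(1+845.560736) = 1/846.560736 = 0.0012.

0.0012


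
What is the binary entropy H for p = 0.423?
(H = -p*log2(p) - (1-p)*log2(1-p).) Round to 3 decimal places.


H = -0.423*log2(0.423) - 0.577*log2(0.577) = 0.983.

0.983


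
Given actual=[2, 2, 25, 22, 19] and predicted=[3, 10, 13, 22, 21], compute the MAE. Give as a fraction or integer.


MAE = (1/5) * (|2-3|=1 + |2-10|=8 + |25-13|=12 + |22-22|=0 + |19-21|=2). Sum = 23. MAE = 23/5.

23/5


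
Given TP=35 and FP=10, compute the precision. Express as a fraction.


Precision = TP / (TP + FP) = 35 / 45 = 7/9.

7/9


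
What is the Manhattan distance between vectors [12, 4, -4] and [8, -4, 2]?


d = sum of absolute differences: |12-8|=4 + |4--4|=8 + |-4-2|=6 = 18.

18


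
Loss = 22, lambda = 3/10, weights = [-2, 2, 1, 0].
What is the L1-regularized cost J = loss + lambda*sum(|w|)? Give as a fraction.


L1 norm = sum(|w|) = 5. J = 22 + 3/10 * 5 = 47/2.

47/2


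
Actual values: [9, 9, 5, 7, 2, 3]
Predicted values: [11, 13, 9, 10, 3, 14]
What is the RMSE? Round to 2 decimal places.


MSE = 27.8333. RMSE = sqrt(27.8333) = 5.28.

5.28


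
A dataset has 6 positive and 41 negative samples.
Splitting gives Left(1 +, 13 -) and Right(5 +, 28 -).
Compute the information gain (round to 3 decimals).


H(parent) = 0.5510. H(left) = 0.3712, H(right) = 0.6136. Weighted = (14/47)*0.3712 + (33/47)*0.6136 = 0.5414. IG = 0.5510 - 0.5414 = 0.0096, which rounds to 0.010.

0.010
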